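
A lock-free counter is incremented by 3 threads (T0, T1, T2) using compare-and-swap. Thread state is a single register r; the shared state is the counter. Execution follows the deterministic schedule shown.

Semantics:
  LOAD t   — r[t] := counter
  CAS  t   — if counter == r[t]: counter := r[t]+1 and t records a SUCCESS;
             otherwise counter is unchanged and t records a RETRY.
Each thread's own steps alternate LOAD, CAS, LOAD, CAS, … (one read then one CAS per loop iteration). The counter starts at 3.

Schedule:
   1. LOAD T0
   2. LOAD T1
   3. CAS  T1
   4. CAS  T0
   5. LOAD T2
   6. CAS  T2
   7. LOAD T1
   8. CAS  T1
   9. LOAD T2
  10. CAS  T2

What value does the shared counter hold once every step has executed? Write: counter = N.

counter = 7

step 1: T0 LOAD ⇒ load; ctr=3 reg=3
step 2: T1 LOAD ⇒ load; ctr=3 reg=3
step 3: T1 CAS ⇒ ok; ctr=4 reg=3
step 4: T0 CAS ⇒ retry; ctr=4 reg=3
step 5: T2 LOAD ⇒ load; ctr=4 reg=4
step 6: T2 CAS ⇒ ok; ctr=5 reg=4
step 7: T1 LOAD ⇒ load; ctr=5 reg=5
step 8: T1 CAS ⇒ ok; ctr=6 reg=5
step 9: T2 LOAD ⇒ load; ctr=6 reg=6
step 10: T2 CAS ⇒ ok; ctr=7 reg=6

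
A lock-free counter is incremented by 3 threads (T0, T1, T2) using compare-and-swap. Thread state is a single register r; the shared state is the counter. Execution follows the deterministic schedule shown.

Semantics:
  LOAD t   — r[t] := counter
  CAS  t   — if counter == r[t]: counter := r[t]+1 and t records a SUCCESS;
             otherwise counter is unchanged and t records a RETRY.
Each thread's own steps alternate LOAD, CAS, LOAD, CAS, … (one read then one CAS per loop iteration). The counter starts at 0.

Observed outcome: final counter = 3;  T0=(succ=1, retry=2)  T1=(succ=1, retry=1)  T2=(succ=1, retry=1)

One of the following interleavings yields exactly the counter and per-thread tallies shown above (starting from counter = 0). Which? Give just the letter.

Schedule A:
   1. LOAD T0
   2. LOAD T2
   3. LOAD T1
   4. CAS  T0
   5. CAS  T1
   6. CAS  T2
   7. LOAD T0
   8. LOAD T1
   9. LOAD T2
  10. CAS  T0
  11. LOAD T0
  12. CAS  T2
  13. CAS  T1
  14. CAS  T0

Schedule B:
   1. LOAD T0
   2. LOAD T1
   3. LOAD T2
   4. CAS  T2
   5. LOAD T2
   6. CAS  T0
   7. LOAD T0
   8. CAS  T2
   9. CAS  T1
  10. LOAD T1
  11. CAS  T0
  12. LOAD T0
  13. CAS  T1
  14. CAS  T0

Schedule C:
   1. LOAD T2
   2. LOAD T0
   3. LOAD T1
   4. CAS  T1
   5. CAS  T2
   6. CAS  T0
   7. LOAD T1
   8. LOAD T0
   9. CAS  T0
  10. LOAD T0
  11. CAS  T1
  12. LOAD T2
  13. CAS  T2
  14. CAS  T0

Simulating candidate C:
[1] T2.load  rd  (counter 0, T2.r 0)
[2] T0.load  rd  (counter 0, T0.r 0)
[3] T1.load  rd  (counter 0, T1.r 0)
[4] T1.cas  hit  (counter 1, T1.r 0)
[5] T2.cas  miss  (counter 1, T2.r 0)
[6] T0.cas  miss  (counter 1, T0.r 0)
[7] T1.load  rd  (counter 1, T1.r 1)
[8] T0.load  rd  (counter 1, T0.r 1)
[9] T0.cas  hit  (counter 2, T0.r 1)
[10] T0.load  rd  (counter 2, T0.r 2)
[11] T1.cas  miss  (counter 2, T1.r 1)
[12] T2.load  rd  (counter 2, T2.r 2)
[13] T2.cas  hit  (counter 3, T2.r 2)
[14] T0.cas  miss  (counter 3, T0.r 2)

C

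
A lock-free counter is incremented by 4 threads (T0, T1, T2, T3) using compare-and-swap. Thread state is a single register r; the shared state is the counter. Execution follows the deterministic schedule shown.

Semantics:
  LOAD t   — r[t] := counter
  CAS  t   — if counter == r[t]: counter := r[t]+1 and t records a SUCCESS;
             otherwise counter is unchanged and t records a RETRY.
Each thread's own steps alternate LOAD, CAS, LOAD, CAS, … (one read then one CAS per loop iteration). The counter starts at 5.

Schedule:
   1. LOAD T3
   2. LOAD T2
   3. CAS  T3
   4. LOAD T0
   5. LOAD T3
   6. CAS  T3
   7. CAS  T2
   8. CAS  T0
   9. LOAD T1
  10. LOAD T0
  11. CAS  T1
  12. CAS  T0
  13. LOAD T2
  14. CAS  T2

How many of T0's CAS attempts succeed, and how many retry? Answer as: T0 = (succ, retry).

   1) LOAD T3:  M=5  r_T3=5
   2) LOAD T2:  M=5  r_T2=5
   3) CAS  T3:  M=6  r_T3=5 ✓
   4) LOAD T0:  M=6  r_T0=6
   5) LOAD T3:  M=6  r_T3=6
   6) CAS  T3:  M=7  r_T3=6 ✓
   7) CAS  T2:  M=7  r_T2=5 ✗
   8) CAS  T0:  M=7  r_T0=6 ✗
   9) LOAD T1:  M=7  r_T1=7
  10) LOAD T0:  M=7  r_T0=7
  11) CAS  T1:  M=8  r_T1=7 ✓
  12) CAS  T0:  M=8  r_T0=7 ✗
  13) LOAD T2:  M=8  r_T2=8
  14) CAS  T2:  M=9  r_T2=8 ✓

T0 = (0, 2)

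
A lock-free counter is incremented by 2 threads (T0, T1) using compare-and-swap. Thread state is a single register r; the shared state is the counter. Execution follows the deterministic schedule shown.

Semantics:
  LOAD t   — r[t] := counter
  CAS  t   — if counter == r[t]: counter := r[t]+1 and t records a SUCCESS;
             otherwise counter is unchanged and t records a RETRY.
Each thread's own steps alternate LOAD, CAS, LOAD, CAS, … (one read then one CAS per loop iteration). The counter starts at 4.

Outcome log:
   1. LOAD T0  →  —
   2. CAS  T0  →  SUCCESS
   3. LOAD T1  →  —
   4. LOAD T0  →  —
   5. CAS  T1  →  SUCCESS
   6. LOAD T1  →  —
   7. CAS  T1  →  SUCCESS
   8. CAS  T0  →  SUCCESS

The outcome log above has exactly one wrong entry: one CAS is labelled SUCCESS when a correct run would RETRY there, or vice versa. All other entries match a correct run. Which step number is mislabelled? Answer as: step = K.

Re-executing:
1. LOAD T0 → mem=4 r[T0]=4 [LOAD]
2. CAS T0 → mem=5 r[T0]=4 [OK]
3. LOAD T1 → mem=5 r[T1]=5 [LOAD]
4. LOAD T0 → mem=5 r[T0]=5 [LOAD]
5. CAS T1 → mem=6 r[T1]=5 [OK]
6. LOAD T1 → mem=6 r[T1]=6 [LOAD]
7. CAS T1 → mem=7 r[T1]=6 [OK]
8. CAS T0 → mem=7 r[T0]=5 [RETRY]
Mismatch at 8.

step = 8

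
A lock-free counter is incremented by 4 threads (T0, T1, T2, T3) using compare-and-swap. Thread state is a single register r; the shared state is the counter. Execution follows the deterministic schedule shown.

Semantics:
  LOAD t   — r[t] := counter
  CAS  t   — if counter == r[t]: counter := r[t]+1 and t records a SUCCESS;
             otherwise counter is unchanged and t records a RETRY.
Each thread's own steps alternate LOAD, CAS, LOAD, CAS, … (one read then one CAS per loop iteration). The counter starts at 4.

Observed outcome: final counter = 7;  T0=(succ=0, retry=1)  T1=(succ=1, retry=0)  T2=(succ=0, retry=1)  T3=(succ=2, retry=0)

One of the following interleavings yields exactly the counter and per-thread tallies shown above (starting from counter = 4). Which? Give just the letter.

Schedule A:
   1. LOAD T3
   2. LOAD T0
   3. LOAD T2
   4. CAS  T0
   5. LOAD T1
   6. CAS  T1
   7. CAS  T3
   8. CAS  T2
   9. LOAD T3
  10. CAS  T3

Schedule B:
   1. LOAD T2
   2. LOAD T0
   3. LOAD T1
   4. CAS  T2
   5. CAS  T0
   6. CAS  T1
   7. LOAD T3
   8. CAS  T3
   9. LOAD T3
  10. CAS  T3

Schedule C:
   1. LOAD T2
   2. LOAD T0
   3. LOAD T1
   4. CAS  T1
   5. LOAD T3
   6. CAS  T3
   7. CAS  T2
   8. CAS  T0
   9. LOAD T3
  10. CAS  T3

C

Run C:
T2 LOAD — after: cnt=4, r=4 — load
T0 LOAD — after: cnt=4, r=4 — load
T1 LOAD — after: cnt=4, r=4 — load
T1 CAS — after: cnt=5, r=4 — ok
T3 LOAD — after: cnt=5, r=5 — load
T3 CAS — after: cnt=6, r=5 — ok
T2 CAS — after: cnt=6, r=4 — retry
T0 CAS — after: cnt=6, r=4 — retry
T3 LOAD — after: cnt=6, r=6 — load
T3 CAS — after: cnt=7, r=6 — ok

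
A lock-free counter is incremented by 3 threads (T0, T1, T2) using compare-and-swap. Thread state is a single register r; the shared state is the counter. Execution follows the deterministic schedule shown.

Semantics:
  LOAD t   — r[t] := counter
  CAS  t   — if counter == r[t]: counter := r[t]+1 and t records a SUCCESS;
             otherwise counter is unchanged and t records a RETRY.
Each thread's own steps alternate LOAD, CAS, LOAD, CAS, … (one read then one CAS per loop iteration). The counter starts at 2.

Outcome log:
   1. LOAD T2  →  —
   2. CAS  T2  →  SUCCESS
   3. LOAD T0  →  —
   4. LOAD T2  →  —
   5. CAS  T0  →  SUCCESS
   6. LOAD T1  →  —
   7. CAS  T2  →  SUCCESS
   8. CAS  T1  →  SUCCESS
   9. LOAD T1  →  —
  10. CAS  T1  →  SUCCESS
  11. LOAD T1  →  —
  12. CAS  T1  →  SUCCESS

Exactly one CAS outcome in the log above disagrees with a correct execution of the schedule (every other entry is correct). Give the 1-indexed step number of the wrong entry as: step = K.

step = 7

Reference trace:
   1) LOAD T2:  M=2  r_T2=2
   2) CAS  T2:  M=3  r_T2=2 ✓
   3) LOAD T0:  M=3  r_T0=3
   4) LOAD T2:  M=3  r_T2=3
   5) CAS  T0:  M=4  r_T0=3 ✓
   6) LOAD T1:  M=4  r_T1=4
   7) CAS  T2:  M=4  r_T2=3 ✗
   8) CAS  T1:  M=5  r_T1=4 ✓
   9) LOAD T1:  M=5  r_T1=5
  10) CAS  T1:  M=6  r_T1=5 ✓
  11) LOAD T1:  M=6  r_T1=6
  12) CAS  T1:  M=7  r_T1=6 ✓
Mismatch at 7.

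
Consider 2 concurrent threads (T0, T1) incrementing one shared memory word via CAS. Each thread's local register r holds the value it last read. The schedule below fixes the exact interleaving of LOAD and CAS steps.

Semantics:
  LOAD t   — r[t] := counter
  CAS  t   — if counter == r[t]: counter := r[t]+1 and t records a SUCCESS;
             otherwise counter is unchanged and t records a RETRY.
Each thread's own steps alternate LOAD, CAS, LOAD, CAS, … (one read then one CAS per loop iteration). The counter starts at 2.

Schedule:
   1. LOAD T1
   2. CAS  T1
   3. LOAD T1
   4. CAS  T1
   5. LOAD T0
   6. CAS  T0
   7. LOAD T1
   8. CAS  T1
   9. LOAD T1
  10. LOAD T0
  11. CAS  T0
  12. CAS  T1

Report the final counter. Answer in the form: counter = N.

1. LOAD T1 → mem=2 r[T1]=2 [LOAD]
2. CAS T1 → mem=3 r[T1]=2 [OK]
3. LOAD T1 → mem=3 r[T1]=3 [LOAD]
4. CAS T1 → mem=4 r[T1]=3 [OK]
5. LOAD T0 → mem=4 r[T0]=4 [LOAD]
6. CAS T0 → mem=5 r[T0]=4 [OK]
7. LOAD T1 → mem=5 r[T1]=5 [LOAD]
8. CAS T1 → mem=6 r[T1]=5 [OK]
9. LOAD T1 → mem=6 r[T1]=6 [LOAD]
10. LOAD T0 → mem=6 r[T0]=6 [LOAD]
11. CAS T0 → mem=7 r[T0]=6 [OK]
12. CAS T1 → mem=7 r[T1]=6 [RETRY]

counter = 7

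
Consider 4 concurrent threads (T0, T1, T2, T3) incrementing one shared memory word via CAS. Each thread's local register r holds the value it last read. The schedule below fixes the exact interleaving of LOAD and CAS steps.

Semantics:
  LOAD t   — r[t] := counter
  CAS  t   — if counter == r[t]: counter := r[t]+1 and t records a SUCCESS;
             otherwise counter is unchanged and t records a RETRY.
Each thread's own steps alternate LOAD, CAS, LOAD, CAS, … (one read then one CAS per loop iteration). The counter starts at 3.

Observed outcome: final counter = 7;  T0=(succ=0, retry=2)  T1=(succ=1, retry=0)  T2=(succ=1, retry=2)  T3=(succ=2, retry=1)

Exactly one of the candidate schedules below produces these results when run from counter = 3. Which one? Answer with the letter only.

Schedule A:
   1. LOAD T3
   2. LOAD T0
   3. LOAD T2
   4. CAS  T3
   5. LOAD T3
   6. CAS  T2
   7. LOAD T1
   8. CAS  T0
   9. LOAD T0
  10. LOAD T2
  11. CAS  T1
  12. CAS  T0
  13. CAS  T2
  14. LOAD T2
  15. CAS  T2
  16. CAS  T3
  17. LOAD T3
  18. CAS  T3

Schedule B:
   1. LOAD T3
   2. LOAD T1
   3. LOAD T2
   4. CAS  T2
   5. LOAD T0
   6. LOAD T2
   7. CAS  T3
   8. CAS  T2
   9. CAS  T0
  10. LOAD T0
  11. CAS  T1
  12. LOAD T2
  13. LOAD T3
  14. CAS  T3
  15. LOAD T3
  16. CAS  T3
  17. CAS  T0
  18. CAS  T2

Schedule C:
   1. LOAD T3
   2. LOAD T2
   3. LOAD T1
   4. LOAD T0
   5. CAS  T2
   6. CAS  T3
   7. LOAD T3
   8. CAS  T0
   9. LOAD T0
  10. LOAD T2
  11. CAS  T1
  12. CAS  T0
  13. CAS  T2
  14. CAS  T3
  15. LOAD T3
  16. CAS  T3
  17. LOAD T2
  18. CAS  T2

A

Run A:
#1 T3 reads 3
#2 T0 reads 3
#3 T2 reads 3
#4 T3 CAS(3→4) writes; counter now 4
#5 T3 reads 4
#6 T2 CAS(3→4) fails; counter now 4
#7 T1 reads 4
#8 T0 CAS(3→4) fails; counter now 4
#9 T0 reads 4
#10 T2 reads 4
#11 T1 CAS(4→5) writes; counter now 5
#12 T0 CAS(4→5) fails; counter now 5
#13 T2 CAS(4→5) fails; counter now 5
#14 T2 reads 5
#15 T2 CAS(5→6) writes; counter now 6
#16 T3 CAS(4→5) fails; counter now 6
#17 T3 reads 6
#18 T3 CAS(6→7) writes; counter now 7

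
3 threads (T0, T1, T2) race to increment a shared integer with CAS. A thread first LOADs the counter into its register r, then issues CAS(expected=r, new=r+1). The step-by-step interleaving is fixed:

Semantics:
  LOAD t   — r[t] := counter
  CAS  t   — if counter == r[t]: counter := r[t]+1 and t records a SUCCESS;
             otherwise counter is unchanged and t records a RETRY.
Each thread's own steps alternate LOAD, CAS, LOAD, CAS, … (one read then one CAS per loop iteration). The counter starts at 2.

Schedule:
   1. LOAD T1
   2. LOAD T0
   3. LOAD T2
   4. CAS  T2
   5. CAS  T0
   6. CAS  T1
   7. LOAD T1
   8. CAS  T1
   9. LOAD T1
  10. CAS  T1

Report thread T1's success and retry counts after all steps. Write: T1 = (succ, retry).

T1 = (2, 1)

[1] T1.load  rd  (counter 2, T1.r 2)
[2] T0.load  rd  (counter 2, T0.r 2)
[3] T2.load  rd  (counter 2, T2.r 2)
[4] T2.cas  hit  (counter 3, T2.r 2)
[5] T0.cas  miss  (counter 3, T0.r 2)
[6] T1.cas  miss  (counter 3, T1.r 2)
[7] T1.load  rd  (counter 3, T1.r 3)
[8] T1.cas  hit  (counter 4, T1.r 3)
[9] T1.load  rd  (counter 4, T1.r 4)
[10] T1.cas  hit  (counter 5, T1.r 4)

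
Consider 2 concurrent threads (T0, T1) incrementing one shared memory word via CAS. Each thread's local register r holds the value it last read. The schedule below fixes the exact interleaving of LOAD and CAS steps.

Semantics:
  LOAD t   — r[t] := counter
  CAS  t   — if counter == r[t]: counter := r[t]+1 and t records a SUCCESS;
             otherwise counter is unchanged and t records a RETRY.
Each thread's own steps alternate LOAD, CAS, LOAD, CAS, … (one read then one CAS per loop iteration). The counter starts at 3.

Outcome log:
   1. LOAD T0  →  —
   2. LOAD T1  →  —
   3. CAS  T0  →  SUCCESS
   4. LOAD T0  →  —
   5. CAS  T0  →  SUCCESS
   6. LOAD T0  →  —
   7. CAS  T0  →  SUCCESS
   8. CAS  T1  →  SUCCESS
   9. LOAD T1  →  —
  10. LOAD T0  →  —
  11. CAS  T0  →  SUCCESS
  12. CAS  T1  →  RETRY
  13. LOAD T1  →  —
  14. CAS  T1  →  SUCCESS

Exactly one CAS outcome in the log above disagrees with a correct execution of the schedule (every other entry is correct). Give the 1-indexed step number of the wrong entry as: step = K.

Reference trace:
step 1: T0 LOAD ⇒ load; ctr=3 reg=3
step 2: T1 LOAD ⇒ load; ctr=3 reg=3
step 3: T0 CAS ⇒ ok; ctr=4 reg=3
step 4: T0 LOAD ⇒ load; ctr=4 reg=4
step 5: T0 CAS ⇒ ok; ctr=5 reg=4
step 6: T0 LOAD ⇒ load; ctr=5 reg=5
step 7: T0 CAS ⇒ ok; ctr=6 reg=5
step 8: T1 CAS ⇒ retry; ctr=6 reg=3
step 9: T1 LOAD ⇒ load; ctr=6 reg=6
step 10: T0 LOAD ⇒ load; ctr=6 reg=6
step 11: T0 CAS ⇒ ok; ctr=7 reg=6
step 12: T1 CAS ⇒ retry; ctr=7 reg=6
step 13: T1 LOAD ⇒ load; ctr=7 reg=7
step 14: T1 CAS ⇒ ok; ctr=8 reg=7
Flip is step 8.

step = 8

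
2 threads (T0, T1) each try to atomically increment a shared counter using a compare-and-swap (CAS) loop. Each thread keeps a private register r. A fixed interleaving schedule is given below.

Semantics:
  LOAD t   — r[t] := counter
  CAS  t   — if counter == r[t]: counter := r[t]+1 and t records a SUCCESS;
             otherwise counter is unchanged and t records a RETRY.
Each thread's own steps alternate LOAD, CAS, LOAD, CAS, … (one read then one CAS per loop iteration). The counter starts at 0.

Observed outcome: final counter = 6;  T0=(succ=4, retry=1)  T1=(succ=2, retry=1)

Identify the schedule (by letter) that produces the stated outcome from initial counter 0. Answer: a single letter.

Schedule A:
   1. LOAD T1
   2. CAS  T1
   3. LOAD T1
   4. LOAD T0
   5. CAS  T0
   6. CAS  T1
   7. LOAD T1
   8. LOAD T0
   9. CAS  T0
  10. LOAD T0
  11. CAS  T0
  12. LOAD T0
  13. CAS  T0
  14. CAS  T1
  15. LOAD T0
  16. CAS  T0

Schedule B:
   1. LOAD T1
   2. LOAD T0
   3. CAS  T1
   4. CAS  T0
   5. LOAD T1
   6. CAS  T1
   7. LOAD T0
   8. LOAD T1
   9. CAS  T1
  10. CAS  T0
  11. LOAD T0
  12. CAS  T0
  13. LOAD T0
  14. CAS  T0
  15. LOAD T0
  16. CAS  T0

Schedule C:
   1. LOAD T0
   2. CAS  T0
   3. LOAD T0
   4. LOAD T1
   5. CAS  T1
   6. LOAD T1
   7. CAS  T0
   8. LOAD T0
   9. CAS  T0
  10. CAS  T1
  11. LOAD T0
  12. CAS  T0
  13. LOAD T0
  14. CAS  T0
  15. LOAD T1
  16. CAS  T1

Run C:
   1) LOAD T0:  M=0  r_T0=0
   2) CAS  T0:  M=1  r_T0=0 ✓
   3) LOAD T0:  M=1  r_T0=1
   4) LOAD T1:  M=1  r_T1=1
   5) CAS  T1:  M=2  r_T1=1 ✓
   6) LOAD T1:  M=2  r_T1=2
   7) CAS  T0:  M=2  r_T0=1 ✗
   8) LOAD T0:  M=2  r_T0=2
   9) CAS  T0:  M=3  r_T0=2 ✓
  10) CAS  T1:  M=3  r_T1=2 ✗
  11) LOAD T0:  M=3  r_T0=3
  12) CAS  T0:  M=4  r_T0=3 ✓
  13) LOAD T0:  M=4  r_T0=4
  14) CAS  T0:  M=5  r_T0=4 ✓
  15) LOAD T1:  M=5  r_T1=5
  16) CAS  T1:  M=6  r_T1=5 ✓

C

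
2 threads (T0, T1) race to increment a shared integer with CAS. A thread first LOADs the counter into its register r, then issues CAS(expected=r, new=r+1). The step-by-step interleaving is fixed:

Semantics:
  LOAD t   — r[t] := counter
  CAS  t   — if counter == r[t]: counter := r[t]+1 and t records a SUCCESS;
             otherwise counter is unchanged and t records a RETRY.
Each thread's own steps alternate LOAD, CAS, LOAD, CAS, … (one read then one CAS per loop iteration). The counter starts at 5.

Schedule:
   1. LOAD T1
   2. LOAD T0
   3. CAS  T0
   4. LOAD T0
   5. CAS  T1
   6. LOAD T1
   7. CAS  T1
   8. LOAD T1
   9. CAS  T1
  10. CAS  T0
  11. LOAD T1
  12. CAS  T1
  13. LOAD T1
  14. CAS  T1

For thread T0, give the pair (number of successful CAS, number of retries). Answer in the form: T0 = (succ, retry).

T0 = (1, 1)

[1] T1.load  rd  (counter 5, T1.r 5)
[2] T0.load  rd  (counter 5, T0.r 5)
[3] T0.cas  hit  (counter 6, T0.r 5)
[4] T0.load  rd  (counter 6, T0.r 6)
[5] T1.cas  miss  (counter 6, T1.r 5)
[6] T1.load  rd  (counter 6, T1.r 6)
[7] T1.cas  hit  (counter 7, T1.r 6)
[8] T1.load  rd  (counter 7, T1.r 7)
[9] T1.cas  hit  (counter 8, T1.r 7)
[10] T0.cas  miss  (counter 8, T0.r 6)
[11] T1.load  rd  (counter 8, T1.r 8)
[12] T1.cas  hit  (counter 9, T1.r 8)
[13] T1.load  rd  (counter 9, T1.r 9)
[14] T1.cas  hit  (counter 10, T1.r 9)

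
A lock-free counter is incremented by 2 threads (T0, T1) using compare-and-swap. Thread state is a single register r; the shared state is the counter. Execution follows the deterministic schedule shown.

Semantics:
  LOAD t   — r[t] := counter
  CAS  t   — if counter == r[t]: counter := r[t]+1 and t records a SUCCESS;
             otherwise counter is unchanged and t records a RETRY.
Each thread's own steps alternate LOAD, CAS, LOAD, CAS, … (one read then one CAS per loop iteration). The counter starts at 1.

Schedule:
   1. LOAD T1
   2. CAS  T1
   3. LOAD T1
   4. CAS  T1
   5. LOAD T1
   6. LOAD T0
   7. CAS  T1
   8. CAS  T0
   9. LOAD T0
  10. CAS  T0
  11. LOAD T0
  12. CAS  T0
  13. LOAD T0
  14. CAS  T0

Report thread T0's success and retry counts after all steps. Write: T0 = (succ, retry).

T0 = (3, 1)

   1) LOAD T1:  M=1  r_T1=1
   2) CAS  T1:  M=2  r_T1=1 ✓
   3) LOAD T1:  M=2  r_T1=2
   4) CAS  T1:  M=3  r_T1=2 ✓
   5) LOAD T1:  M=3  r_T1=3
   6) LOAD T0:  M=3  r_T0=3
   7) CAS  T1:  M=4  r_T1=3 ✓
   8) CAS  T0:  M=4  r_T0=3 ✗
   9) LOAD T0:  M=4  r_T0=4
  10) CAS  T0:  M=5  r_T0=4 ✓
  11) LOAD T0:  M=5  r_T0=5
  12) CAS  T0:  M=6  r_T0=5 ✓
  13) LOAD T0:  M=6  r_T0=6
  14) CAS  T0:  M=7  r_T0=6 ✓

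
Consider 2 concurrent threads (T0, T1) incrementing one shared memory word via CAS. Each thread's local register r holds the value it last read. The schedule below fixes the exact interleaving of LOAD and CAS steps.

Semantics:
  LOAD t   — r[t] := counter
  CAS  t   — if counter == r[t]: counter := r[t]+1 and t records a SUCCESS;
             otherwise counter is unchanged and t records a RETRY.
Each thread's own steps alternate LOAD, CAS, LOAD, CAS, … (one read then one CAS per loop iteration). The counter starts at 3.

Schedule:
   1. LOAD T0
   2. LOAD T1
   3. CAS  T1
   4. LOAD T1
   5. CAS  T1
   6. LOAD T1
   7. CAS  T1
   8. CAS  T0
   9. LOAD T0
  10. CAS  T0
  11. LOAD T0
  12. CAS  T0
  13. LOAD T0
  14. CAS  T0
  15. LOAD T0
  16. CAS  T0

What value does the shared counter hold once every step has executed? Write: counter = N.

counter = 10

1. LOAD T0 → mem=3 r[T0]=3 [LOAD]
2. LOAD T1 → mem=3 r[T1]=3 [LOAD]
3. CAS T1 → mem=4 r[T1]=3 [OK]
4. LOAD T1 → mem=4 r[T1]=4 [LOAD]
5. CAS T1 → mem=5 r[T1]=4 [OK]
6. LOAD T1 → mem=5 r[T1]=5 [LOAD]
7. CAS T1 → mem=6 r[T1]=5 [OK]
8. CAS T0 → mem=6 r[T0]=3 [RETRY]
9. LOAD T0 → mem=6 r[T0]=6 [LOAD]
10. CAS T0 → mem=7 r[T0]=6 [OK]
11. LOAD T0 → mem=7 r[T0]=7 [LOAD]
12. CAS T0 → mem=8 r[T0]=7 [OK]
13. LOAD T0 → mem=8 r[T0]=8 [LOAD]
14. CAS T0 → mem=9 r[T0]=8 [OK]
15. LOAD T0 → mem=9 r[T0]=9 [LOAD]
16. CAS T0 → mem=10 r[T0]=9 [OK]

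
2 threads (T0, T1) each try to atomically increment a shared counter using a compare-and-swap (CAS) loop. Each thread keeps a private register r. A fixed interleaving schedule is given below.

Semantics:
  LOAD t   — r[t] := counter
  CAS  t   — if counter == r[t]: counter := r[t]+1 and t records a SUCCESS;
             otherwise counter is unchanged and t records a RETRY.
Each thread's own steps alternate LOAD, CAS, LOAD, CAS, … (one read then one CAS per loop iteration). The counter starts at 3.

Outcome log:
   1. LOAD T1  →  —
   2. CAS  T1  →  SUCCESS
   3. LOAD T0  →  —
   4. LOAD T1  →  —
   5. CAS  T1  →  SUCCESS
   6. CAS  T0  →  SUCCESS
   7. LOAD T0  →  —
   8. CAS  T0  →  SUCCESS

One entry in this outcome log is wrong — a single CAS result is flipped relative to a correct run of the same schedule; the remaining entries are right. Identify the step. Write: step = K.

step = 6

Correct run:
1. LOAD T1 → mem=3 r[T1]=3 [LOAD]
2. CAS T1 → mem=4 r[T1]=3 [OK]
3. LOAD T0 → mem=4 r[T0]=4 [LOAD]
4. LOAD T1 → mem=4 r[T1]=4 [LOAD]
5. CAS T1 → mem=5 r[T1]=4 [OK]
6. CAS T0 → mem=5 r[T0]=4 [RETRY]
7. LOAD T0 → mem=5 r[T0]=5 [LOAD]
8. CAS T0 → mem=6 r[T0]=5 [OK]
Mismatch at 6.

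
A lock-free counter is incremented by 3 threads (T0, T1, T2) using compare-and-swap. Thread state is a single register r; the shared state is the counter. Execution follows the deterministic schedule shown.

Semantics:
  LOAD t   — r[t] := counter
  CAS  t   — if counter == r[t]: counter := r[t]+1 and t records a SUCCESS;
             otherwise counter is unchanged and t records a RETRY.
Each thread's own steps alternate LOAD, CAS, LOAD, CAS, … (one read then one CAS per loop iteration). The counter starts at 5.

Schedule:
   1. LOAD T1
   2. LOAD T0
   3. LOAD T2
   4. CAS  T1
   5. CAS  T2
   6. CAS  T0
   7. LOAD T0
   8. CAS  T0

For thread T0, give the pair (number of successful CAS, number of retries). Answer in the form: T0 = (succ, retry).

T0 = (1, 1)

[1] T1.load  rd  (counter 5, T1.r 5)
[2] T0.load  rd  (counter 5, T0.r 5)
[3] T2.load  rd  (counter 5, T2.r 5)
[4] T1.cas  hit  (counter 6, T1.r 5)
[5] T2.cas  miss  (counter 6, T2.r 5)
[6] T0.cas  miss  (counter 6, T0.r 5)
[7] T0.load  rd  (counter 6, T0.r 6)
[8] T0.cas  hit  (counter 7, T0.r 6)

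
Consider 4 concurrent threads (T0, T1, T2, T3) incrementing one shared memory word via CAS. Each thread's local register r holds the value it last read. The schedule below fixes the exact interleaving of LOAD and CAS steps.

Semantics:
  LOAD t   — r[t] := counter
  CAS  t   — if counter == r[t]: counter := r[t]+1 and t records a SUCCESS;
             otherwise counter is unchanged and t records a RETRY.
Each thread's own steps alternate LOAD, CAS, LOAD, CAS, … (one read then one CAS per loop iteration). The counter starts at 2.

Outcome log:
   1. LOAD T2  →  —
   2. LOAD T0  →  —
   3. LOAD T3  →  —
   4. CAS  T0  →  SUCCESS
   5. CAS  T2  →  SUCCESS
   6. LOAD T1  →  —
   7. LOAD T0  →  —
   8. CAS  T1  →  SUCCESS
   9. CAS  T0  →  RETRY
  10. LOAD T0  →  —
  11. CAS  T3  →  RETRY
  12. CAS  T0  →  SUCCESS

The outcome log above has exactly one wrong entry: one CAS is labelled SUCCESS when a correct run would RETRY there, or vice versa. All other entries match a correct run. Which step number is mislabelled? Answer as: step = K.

Correct run:
1. LOAD T2 → mem=2 r[T2]=2 [LOAD]
2. LOAD T0 → mem=2 r[T0]=2 [LOAD]
3. LOAD T3 → mem=2 r[T3]=2 [LOAD]
4. CAS T0 → mem=3 r[T0]=2 [OK]
5. CAS T2 → mem=3 r[T2]=2 [RETRY]
6. LOAD T1 → mem=3 r[T1]=3 [LOAD]
7. LOAD T0 → mem=3 r[T0]=3 [LOAD]
8. CAS T1 → mem=4 r[T1]=3 [OK]
9. CAS T0 → mem=4 r[T0]=3 [RETRY]
10. LOAD T0 → mem=4 r[T0]=4 [LOAD]
11. CAS T3 → mem=4 r[T3]=2 [RETRY]
12. CAS T0 → mem=5 r[T0]=4 [OK]
Mismatch at 5.

step = 5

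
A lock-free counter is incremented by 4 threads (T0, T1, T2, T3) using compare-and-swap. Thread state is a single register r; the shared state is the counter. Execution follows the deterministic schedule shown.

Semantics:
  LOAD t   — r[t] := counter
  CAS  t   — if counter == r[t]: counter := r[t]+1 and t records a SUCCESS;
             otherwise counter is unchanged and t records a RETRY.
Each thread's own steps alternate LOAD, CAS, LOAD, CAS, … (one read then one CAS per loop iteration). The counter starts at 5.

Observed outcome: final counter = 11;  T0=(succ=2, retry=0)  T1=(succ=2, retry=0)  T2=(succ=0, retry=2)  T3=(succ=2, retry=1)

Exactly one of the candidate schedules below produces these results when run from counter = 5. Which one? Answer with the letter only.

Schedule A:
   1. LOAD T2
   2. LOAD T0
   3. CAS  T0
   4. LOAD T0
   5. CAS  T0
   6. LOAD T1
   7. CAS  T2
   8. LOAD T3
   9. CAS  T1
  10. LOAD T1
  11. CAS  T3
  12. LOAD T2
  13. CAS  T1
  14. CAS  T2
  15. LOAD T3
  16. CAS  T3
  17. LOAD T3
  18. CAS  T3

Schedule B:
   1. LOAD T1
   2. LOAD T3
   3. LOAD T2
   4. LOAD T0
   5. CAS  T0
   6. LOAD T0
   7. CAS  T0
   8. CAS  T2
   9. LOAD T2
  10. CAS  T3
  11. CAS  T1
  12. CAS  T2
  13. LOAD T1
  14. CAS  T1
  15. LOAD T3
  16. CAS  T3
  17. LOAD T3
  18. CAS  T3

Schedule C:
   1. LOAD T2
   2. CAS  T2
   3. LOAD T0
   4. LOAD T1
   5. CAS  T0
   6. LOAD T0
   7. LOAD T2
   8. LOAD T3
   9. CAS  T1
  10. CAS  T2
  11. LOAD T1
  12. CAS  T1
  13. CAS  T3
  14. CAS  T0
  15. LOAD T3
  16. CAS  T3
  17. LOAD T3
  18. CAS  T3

Tracing schedule A:
   1) LOAD T2:  M=5  r_T2=5
   2) LOAD T0:  M=5  r_T0=5
   3) CAS  T0:  M=6  r_T0=5 ✓
   4) LOAD T0:  M=6  r_T0=6
   5) CAS  T0:  M=7  r_T0=6 ✓
   6) LOAD T1:  M=7  r_T1=7
   7) CAS  T2:  M=7  r_T2=5 ✗
   8) LOAD T3:  M=7  r_T3=7
   9) CAS  T1:  M=8  r_T1=7 ✓
  10) LOAD T1:  M=8  r_T1=8
  11) CAS  T3:  M=8  r_T3=7 ✗
  12) LOAD T2:  M=8  r_T2=8
  13) CAS  T1:  M=9  r_T1=8 ✓
  14) CAS  T2:  M=9  r_T2=8 ✗
  15) LOAD T3:  M=9  r_T3=9
  16) CAS  T3:  M=10  r_T3=9 ✓
  17) LOAD T3:  M=10  r_T3=10
  18) CAS  T3:  M=11  r_T3=10 ✓

A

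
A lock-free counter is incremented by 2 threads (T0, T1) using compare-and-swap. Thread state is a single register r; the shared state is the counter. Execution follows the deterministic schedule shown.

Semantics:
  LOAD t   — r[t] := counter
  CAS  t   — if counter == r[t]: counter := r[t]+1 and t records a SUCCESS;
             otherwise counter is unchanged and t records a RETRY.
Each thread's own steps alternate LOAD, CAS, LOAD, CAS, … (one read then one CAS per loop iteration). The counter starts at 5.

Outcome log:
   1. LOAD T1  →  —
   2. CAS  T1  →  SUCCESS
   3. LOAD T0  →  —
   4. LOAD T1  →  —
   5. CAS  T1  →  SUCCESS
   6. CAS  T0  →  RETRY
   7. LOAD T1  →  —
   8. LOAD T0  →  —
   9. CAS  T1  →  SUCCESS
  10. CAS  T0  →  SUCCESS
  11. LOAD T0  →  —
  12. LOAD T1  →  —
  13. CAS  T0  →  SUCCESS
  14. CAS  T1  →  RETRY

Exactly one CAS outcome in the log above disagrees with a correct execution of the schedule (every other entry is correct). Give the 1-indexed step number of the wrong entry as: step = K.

Reference trace:
   1) LOAD T1:  M=5  r_T1=5
   2) CAS  T1:  M=6  r_T1=5 ✓
   3) LOAD T0:  M=6  r_T0=6
   4) LOAD T1:  M=6  r_T1=6
   5) CAS  T1:  M=7  r_T1=6 ✓
   6) CAS  T0:  M=7  r_T0=6 ✗
   7) LOAD T1:  M=7  r_T1=7
   8) LOAD T0:  M=7  r_T0=7
   9) CAS  T1:  M=8  r_T1=7 ✓
  10) CAS  T0:  M=8  r_T0=7 ✗
  11) LOAD T0:  M=8  r_T0=8
  12) LOAD T1:  M=8  r_T1=8
  13) CAS  T0:  M=9  r_T0=8 ✓
  14) CAS  T1:  M=9  r_T1=8 ✗
Mismatch at 10.

step = 10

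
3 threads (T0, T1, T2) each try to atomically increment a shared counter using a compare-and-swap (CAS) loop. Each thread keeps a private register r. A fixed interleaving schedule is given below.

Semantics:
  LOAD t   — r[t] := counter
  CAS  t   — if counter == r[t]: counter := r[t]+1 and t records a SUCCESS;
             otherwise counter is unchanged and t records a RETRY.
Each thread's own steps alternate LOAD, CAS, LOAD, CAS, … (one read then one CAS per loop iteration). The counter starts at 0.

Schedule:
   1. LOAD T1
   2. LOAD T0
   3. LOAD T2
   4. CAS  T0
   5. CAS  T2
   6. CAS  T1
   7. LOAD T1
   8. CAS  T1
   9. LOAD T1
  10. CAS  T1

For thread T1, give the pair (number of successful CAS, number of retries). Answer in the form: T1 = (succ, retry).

T1 LOAD — after: cnt=0, r=0 — load
T0 LOAD — after: cnt=0, r=0 — load
T2 LOAD — after: cnt=0, r=0 — load
T0 CAS — after: cnt=1, r=0 — ok
T2 CAS — after: cnt=1, r=0 — retry
T1 CAS — after: cnt=1, r=0 — retry
T1 LOAD — after: cnt=1, r=1 — load
T1 CAS — after: cnt=2, r=1 — ok
T1 LOAD — after: cnt=2, r=2 — load
T1 CAS — after: cnt=3, r=2 — ok

T1 = (2, 1)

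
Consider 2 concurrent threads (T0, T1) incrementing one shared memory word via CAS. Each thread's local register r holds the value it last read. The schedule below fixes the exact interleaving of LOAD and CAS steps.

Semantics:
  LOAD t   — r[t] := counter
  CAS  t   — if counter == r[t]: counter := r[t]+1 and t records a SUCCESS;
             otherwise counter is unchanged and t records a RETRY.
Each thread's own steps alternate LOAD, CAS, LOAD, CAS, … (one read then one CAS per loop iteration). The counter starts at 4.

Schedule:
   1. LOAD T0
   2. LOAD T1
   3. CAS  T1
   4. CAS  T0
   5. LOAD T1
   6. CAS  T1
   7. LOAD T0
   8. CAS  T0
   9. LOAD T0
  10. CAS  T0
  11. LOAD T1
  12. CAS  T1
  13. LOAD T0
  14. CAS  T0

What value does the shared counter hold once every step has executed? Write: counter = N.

counter = 10

step 1: T0 LOAD ⇒ load; ctr=4 reg=4
step 2: T1 LOAD ⇒ load; ctr=4 reg=4
step 3: T1 CAS ⇒ ok; ctr=5 reg=4
step 4: T0 CAS ⇒ retry; ctr=5 reg=4
step 5: T1 LOAD ⇒ load; ctr=5 reg=5
step 6: T1 CAS ⇒ ok; ctr=6 reg=5
step 7: T0 LOAD ⇒ load; ctr=6 reg=6
step 8: T0 CAS ⇒ ok; ctr=7 reg=6
step 9: T0 LOAD ⇒ load; ctr=7 reg=7
step 10: T0 CAS ⇒ ok; ctr=8 reg=7
step 11: T1 LOAD ⇒ load; ctr=8 reg=8
step 12: T1 CAS ⇒ ok; ctr=9 reg=8
step 13: T0 LOAD ⇒ load; ctr=9 reg=9
step 14: T0 CAS ⇒ ok; ctr=10 reg=9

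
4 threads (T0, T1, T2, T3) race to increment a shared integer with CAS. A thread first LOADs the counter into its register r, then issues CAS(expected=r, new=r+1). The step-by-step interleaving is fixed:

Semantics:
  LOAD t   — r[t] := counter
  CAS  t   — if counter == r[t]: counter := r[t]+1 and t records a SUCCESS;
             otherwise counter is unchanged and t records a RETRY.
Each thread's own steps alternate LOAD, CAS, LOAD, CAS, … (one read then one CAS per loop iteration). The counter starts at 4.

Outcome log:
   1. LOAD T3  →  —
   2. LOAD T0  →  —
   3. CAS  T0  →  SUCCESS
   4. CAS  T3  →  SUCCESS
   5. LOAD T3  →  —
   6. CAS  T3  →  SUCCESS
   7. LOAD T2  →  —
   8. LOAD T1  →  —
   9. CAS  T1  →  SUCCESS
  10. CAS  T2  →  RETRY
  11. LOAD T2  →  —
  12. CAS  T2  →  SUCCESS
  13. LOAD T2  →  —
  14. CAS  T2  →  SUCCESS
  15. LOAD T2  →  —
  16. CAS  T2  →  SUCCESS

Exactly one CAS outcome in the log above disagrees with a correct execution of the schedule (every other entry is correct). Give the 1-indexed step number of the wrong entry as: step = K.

Re-executing:
1. LOAD T3 → mem=4 r[T3]=4 [LOAD]
2. LOAD T0 → mem=4 r[T0]=4 [LOAD]
3. CAS T0 → mem=5 r[T0]=4 [OK]
4. CAS T3 → mem=5 r[T3]=4 [RETRY]
5. LOAD T3 → mem=5 r[T3]=5 [LOAD]
6. CAS T3 → mem=6 r[T3]=5 [OK]
7. LOAD T2 → mem=6 r[T2]=6 [LOAD]
8. LOAD T1 → mem=6 r[T1]=6 [LOAD]
9. CAS T1 → mem=7 r[T1]=6 [OK]
10. CAS T2 → mem=7 r[T2]=6 [RETRY]
11. LOAD T2 → mem=7 r[T2]=7 [LOAD]
12. CAS T2 → mem=8 r[T2]=7 [OK]
13. LOAD T2 → mem=8 r[T2]=8 [LOAD]
14. CAS T2 → mem=9 r[T2]=8 [OK]
15. LOAD T2 → mem=9 r[T2]=9 [LOAD]
16. CAS T2 → mem=10 r[T2]=9 [OK]
Flip is step 4.

step = 4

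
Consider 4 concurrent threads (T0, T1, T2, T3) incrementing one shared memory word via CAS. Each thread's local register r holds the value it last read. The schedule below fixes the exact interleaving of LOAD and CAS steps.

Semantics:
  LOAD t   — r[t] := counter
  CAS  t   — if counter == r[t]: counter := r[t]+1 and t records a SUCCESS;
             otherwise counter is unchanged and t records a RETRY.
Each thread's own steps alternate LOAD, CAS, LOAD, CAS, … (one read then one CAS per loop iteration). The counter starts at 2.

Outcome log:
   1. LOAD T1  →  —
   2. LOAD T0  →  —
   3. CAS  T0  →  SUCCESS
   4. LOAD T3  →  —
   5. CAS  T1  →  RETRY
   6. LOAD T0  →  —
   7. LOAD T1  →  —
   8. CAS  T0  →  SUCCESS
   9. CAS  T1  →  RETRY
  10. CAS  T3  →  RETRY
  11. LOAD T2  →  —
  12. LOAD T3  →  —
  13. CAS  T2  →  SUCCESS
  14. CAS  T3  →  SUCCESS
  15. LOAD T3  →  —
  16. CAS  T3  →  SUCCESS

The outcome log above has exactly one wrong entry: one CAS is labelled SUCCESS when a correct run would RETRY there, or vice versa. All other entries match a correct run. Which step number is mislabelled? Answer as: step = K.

step = 14

Correct run:
#1 T1 reads 2
#2 T0 reads 2
#3 T0 CAS(2→3) writes; counter now 3
#4 T3 reads 3
#5 T1 CAS(2→3) fails; counter now 3
#6 T0 reads 3
#7 T1 reads 3
#8 T0 CAS(3→4) writes; counter now 4
#9 T1 CAS(3→4) fails; counter now 4
#10 T3 CAS(3→4) fails; counter now 4
#11 T2 reads 4
#12 T3 reads 4
#13 T2 CAS(4→5) writes; counter now 5
#14 T3 CAS(4→5) fails; counter now 5
#15 T3 reads 5
#16 T3 CAS(5→6) writes; counter now 6
Flip is step 14.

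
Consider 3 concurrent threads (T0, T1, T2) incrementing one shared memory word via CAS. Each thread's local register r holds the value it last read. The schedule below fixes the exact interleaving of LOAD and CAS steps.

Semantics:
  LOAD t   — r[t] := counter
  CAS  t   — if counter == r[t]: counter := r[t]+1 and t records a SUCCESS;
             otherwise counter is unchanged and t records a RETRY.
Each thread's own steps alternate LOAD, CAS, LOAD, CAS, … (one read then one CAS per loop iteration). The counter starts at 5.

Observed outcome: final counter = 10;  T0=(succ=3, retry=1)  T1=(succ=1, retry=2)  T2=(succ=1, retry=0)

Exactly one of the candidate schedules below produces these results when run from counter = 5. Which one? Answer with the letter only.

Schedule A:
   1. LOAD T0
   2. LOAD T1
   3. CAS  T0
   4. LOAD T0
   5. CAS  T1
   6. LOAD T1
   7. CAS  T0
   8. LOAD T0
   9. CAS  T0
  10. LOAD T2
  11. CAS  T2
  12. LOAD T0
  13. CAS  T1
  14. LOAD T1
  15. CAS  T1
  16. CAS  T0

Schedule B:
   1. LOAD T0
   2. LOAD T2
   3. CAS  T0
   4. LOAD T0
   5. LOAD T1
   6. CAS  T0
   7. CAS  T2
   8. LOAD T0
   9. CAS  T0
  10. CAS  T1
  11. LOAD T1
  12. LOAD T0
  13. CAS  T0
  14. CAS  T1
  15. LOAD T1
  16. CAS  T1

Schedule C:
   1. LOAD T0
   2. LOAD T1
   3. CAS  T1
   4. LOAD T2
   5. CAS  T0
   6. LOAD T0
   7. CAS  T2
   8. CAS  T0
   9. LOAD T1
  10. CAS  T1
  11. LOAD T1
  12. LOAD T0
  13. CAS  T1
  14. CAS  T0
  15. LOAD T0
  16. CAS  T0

A

Tracing schedule A:
#1 T0 reads 5
#2 T1 reads 5
#3 T0 CAS(5→6) writes; counter now 6
#4 T0 reads 6
#5 T1 CAS(5→6) fails; counter now 6
#6 T1 reads 6
#7 T0 CAS(6→7) writes; counter now 7
#8 T0 reads 7
#9 T0 CAS(7→8) writes; counter now 8
#10 T2 reads 8
#11 T2 CAS(8→9) writes; counter now 9
#12 T0 reads 9
#13 T1 CAS(6→7) fails; counter now 9
#14 T1 reads 9
#15 T1 CAS(9→10) writes; counter now 10
#16 T0 CAS(9→10) fails; counter now 10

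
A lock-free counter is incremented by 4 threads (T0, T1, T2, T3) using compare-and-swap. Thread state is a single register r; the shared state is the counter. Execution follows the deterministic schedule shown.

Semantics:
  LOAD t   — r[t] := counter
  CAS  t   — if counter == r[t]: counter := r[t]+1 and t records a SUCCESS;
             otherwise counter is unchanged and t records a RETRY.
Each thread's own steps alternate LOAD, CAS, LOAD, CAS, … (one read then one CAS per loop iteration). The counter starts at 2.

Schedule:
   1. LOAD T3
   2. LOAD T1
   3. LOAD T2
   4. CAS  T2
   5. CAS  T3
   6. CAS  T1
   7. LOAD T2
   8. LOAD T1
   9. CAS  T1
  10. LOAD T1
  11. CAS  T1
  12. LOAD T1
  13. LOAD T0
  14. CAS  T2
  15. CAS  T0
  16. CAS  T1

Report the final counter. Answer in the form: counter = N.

counter = 6

   1) LOAD T3:  M=2  r_T3=2
   2) LOAD T1:  M=2  r_T1=2
   3) LOAD T2:  M=2  r_T2=2
   4) CAS  T2:  M=3  r_T2=2 ✓
   5) CAS  T3:  M=3  r_T3=2 ✗
   6) CAS  T1:  M=3  r_T1=2 ✗
   7) LOAD T2:  M=3  r_T2=3
   8) LOAD T1:  M=3  r_T1=3
   9) CAS  T1:  M=4  r_T1=3 ✓
  10) LOAD T1:  M=4  r_T1=4
  11) CAS  T1:  M=5  r_T1=4 ✓
  12) LOAD T1:  M=5  r_T1=5
  13) LOAD T0:  M=5  r_T0=5
  14) CAS  T2:  M=5  r_T2=3 ✗
  15) CAS  T0:  M=6  r_T0=5 ✓
  16) CAS  T1:  M=6  r_T1=5 ✗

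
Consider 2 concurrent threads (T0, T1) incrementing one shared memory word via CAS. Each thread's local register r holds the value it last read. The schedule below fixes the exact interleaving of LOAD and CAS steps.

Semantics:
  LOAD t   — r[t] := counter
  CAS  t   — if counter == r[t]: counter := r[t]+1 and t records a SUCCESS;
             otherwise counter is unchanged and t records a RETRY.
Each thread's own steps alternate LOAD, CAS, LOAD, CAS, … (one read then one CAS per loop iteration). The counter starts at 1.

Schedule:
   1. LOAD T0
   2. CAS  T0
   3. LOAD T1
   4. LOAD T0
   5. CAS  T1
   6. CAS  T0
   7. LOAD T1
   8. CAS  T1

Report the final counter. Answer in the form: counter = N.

T0 LOAD — after: cnt=1, r=1 — load
T0 CAS — after: cnt=2, r=1 — ok
T1 LOAD — after: cnt=2, r=2 — load
T0 LOAD — after: cnt=2, r=2 — load
T1 CAS — after: cnt=3, r=2 — ok
T0 CAS — after: cnt=3, r=2 — retry
T1 LOAD — after: cnt=3, r=3 — load
T1 CAS — after: cnt=4, r=3 — ok

counter = 4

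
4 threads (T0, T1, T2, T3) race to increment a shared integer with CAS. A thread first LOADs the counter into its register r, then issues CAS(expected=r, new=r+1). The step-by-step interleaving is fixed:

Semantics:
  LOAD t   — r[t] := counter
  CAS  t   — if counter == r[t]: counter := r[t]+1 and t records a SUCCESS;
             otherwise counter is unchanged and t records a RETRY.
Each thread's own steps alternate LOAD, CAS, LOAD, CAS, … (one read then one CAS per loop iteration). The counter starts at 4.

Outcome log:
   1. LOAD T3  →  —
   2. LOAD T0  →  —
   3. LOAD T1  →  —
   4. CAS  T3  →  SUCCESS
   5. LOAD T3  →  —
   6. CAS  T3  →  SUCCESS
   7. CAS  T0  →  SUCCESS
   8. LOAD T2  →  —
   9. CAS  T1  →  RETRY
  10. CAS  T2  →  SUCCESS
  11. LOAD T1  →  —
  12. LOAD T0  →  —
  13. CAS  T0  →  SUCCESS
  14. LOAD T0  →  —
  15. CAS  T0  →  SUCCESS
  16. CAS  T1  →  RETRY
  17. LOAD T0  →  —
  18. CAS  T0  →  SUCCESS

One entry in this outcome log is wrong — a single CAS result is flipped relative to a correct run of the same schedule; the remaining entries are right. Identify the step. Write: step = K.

Reference trace:
T3 LOAD — after: cnt=4, r=4 — load
T0 LOAD — after: cnt=4, r=4 — load
T1 LOAD — after: cnt=4, r=4 — load
T3 CAS — after: cnt=5, r=4 — ok
T3 LOAD — after: cnt=5, r=5 — load
T3 CAS — after: cnt=6, r=5 — ok
T0 CAS — after: cnt=6, r=4 — retry
T2 LOAD — after: cnt=6, r=6 — load
T1 CAS — after: cnt=6, r=4 — retry
T2 CAS — after: cnt=7, r=6 — ok
T1 LOAD — after: cnt=7, r=7 — load
T0 LOAD — after: cnt=7, r=7 — load
T0 CAS — after: cnt=8, r=7 — ok
T0 LOAD — after: cnt=8, r=8 — load
T0 CAS — after: cnt=9, r=8 — ok
T1 CAS — after: cnt=9, r=7 — retry
T0 LOAD — after: cnt=9, r=9 — load
T0 CAS — after: cnt=10, r=9 — ok
Log disagrees first at step 7.

step = 7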